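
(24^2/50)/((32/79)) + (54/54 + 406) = 435.44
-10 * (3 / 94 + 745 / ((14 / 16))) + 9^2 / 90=-28010089 / 3290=-8513.70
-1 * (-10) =10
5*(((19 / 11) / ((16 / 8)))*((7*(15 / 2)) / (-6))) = -3325 / 88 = -37.78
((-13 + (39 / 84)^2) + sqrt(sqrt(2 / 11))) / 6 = -3341 / 1568 + 11^(3 / 4) * 2^(1 / 4) / 66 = -2.02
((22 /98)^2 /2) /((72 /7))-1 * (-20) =20.00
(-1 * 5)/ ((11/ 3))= -15/ 11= -1.36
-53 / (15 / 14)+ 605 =8333 / 15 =555.53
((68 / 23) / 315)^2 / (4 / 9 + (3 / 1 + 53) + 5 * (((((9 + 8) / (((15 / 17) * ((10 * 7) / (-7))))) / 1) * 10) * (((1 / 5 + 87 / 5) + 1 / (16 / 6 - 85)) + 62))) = -1142128 / 98670652180065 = -0.00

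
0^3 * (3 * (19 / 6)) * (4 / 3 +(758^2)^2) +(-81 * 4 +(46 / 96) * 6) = -2569 / 8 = -321.12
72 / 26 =2.77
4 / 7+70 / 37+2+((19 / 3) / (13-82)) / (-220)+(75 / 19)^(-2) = 2225255371 / 491452500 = 4.53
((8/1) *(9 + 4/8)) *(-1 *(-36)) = 2736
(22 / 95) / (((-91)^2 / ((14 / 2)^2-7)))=132 / 112385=0.00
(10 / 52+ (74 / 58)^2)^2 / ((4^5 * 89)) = 1583960401 / 43574122582016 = 0.00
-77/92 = -0.84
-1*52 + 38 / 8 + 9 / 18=-187 / 4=-46.75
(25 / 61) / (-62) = -25 / 3782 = -0.01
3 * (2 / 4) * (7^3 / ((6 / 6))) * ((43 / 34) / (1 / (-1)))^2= 1902621 / 2312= 822.93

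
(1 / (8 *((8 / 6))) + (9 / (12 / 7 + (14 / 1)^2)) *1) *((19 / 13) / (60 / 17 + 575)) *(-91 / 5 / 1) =-249033 / 38890400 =-0.01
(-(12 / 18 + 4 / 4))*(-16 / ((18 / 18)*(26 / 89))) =91.28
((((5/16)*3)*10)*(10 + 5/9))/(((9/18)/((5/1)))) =11875/12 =989.58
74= 74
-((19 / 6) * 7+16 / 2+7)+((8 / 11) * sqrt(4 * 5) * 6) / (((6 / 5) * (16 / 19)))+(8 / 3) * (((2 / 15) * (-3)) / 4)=-1123 / 30+95 * sqrt(5) / 11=-18.12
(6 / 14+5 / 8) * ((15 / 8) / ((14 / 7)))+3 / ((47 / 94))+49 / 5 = 75209 / 4480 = 16.79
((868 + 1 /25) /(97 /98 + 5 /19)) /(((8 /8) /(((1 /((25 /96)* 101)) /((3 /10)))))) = 2586064768 /29454125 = 87.80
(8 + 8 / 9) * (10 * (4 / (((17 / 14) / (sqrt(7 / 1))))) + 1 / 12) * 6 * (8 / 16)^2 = 10 / 9 + 22400 * sqrt(7) / 51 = 1163.17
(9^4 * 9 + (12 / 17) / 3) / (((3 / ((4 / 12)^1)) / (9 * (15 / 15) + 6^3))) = 25095925 / 17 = 1476230.88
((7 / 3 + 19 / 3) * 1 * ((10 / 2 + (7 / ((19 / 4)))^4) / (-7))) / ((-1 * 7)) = 10974262 / 6385729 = 1.72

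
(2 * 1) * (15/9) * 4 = 40/3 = 13.33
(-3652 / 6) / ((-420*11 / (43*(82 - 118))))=-7138 / 35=-203.94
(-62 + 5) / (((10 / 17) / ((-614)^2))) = -182654562 / 5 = -36530912.40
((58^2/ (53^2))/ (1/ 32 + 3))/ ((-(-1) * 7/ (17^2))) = 31110272/ 1907311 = 16.31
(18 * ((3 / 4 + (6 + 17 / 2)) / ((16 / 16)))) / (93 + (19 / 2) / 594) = 326106 / 110503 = 2.95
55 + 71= 126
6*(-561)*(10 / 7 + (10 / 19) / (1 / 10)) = -2995740 / 133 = -22524.36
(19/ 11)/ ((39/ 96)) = 608/ 143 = 4.25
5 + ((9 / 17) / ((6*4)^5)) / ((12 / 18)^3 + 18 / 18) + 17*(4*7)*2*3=55780802561 / 19496960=2861.00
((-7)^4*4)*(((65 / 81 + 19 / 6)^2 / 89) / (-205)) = -8.29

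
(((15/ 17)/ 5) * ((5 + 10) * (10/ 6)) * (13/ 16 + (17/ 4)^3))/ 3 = 124125/ 1088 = 114.09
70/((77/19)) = 190/11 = 17.27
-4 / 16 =-1 / 4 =-0.25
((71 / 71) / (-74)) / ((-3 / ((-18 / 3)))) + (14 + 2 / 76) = 19683 / 1406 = 14.00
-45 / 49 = -0.92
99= 99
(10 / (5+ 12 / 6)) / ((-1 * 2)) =-5 / 7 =-0.71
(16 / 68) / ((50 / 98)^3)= 470596 / 265625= 1.77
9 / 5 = 1.80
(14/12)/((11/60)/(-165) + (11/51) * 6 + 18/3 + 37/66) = 196350/1321763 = 0.15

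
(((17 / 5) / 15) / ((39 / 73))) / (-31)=-1241 / 90675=-0.01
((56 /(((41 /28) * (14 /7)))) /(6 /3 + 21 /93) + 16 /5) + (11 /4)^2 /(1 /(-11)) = -16158451 /226320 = -71.40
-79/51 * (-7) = 10.84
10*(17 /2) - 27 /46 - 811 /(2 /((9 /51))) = 5026 /391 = 12.85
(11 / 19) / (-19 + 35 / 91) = -13 / 418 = -0.03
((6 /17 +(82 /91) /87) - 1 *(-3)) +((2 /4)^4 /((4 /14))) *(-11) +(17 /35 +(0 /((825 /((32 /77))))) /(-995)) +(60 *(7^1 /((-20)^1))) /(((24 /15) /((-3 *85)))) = 72103478303 /21534240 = 3348.32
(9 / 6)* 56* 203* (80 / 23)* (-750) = -1023120000 / 23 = -44483478.26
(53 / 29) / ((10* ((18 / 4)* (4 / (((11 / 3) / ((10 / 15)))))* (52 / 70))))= 4081 / 54288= 0.08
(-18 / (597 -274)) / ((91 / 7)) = -18 / 4199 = -0.00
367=367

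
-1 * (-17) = 17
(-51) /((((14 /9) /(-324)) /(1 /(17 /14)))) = 8748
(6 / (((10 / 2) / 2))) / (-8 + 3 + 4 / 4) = -3 / 5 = -0.60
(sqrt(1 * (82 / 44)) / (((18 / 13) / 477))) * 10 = 3445 * sqrt(902) / 22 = 4702.94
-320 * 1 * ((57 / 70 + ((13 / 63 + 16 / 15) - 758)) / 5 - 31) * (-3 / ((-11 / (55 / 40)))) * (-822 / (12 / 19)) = -597518650 / 21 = -28453269.05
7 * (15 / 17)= 105 / 17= 6.18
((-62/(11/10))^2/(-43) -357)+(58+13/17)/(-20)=-767433937/1769020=-433.82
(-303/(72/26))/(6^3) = -1313/2592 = -0.51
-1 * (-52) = 52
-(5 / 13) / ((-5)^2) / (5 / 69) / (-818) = 0.00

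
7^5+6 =16813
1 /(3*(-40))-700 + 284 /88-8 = -930311 /1320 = -704.78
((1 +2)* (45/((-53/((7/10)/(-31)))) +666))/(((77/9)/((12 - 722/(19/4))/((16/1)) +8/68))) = -34686154611/17205496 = -2015.99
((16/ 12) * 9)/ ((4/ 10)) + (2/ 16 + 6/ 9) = 739/ 24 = 30.79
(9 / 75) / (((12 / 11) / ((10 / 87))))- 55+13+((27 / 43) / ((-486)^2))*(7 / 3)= -41.99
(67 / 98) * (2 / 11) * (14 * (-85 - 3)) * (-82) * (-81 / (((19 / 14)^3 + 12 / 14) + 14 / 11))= -10234135296 / 46579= -219715.65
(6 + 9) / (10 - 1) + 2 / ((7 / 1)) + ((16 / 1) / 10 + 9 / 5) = 562 / 105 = 5.35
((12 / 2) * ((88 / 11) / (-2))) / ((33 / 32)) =-256 / 11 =-23.27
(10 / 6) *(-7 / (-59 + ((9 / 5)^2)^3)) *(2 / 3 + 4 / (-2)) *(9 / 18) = -546875 / 1756953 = -0.31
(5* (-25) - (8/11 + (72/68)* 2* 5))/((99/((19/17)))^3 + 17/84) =-14686792596/74881298532557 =-0.00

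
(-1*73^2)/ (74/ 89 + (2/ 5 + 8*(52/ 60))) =-1422843/ 2180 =-652.68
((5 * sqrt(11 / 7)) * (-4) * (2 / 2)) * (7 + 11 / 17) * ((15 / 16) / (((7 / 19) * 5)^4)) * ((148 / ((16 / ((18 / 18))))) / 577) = -188053203 * sqrt(77) / 6594394520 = -0.25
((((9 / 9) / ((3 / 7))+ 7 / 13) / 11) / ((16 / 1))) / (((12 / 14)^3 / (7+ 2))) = 0.23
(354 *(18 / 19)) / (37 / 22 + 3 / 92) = 6448464 / 32965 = 195.62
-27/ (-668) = 27/ 668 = 0.04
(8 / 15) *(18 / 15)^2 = 96 / 125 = 0.77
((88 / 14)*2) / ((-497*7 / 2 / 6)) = -1056 / 24353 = -0.04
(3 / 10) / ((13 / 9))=27 / 130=0.21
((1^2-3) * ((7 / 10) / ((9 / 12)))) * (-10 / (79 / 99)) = 1848 / 79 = 23.39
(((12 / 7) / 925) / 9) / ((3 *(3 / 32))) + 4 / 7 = 100028 / 174825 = 0.57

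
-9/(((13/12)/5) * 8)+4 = -31/26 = -1.19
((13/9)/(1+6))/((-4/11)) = -143/252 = -0.57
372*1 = 372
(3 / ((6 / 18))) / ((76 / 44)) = 99 / 19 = 5.21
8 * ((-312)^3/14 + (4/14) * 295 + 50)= -121477792/7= -17353970.29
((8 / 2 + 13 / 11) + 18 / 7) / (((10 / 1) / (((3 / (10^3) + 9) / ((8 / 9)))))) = 48373119 / 6160000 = 7.85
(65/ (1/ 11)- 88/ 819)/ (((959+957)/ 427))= 35715317/ 224172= 159.32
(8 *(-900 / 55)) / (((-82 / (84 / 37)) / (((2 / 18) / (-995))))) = -1344 / 3320713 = -0.00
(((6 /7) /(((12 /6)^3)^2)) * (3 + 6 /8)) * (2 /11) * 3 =135 /4928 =0.03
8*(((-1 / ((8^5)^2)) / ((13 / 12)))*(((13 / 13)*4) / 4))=-3 / 436207616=-0.00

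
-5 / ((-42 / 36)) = 30 / 7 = 4.29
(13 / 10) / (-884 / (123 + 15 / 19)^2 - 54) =-0.02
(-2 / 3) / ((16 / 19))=-19 / 24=-0.79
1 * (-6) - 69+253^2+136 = 64070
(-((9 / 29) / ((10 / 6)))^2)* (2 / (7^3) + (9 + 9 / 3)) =-103518 / 248675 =-0.42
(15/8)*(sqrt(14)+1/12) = 5/32+15*sqrt(14)/8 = 7.17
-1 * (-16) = 16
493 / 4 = 123.25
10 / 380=1 / 38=0.03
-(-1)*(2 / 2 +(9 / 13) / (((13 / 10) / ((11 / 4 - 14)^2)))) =92477 / 1352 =68.40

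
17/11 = 1.55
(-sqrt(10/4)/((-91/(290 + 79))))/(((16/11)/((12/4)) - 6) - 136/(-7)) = 12177 *sqrt(10)/83564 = 0.46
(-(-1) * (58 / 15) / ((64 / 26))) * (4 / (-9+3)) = -377 / 360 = -1.05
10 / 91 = 0.11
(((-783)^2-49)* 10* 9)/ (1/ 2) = 110347200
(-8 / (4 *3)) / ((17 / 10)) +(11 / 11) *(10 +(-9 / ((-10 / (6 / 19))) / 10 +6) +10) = 1242077 / 48450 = 25.64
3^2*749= 6741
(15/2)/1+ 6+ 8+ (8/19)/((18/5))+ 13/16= 61367/2736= 22.43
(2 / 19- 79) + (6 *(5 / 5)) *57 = 4999 / 19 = 263.11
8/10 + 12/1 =64/5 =12.80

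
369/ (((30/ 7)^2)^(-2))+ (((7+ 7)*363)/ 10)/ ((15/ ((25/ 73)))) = 21821003647/ 175273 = 124497.23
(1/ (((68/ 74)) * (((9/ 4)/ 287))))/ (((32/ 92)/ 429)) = 34925891/ 204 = 171205.35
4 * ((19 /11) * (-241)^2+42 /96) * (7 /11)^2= 162505.32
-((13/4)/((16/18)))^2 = -13689/1024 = -13.37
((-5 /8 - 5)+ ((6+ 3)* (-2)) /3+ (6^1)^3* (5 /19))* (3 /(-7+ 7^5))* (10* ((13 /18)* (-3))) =-29783 /170240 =-0.17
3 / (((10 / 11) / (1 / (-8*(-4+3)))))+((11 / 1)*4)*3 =10593 / 80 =132.41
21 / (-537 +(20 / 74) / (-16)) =-0.04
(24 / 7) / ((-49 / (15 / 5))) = -72 / 343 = -0.21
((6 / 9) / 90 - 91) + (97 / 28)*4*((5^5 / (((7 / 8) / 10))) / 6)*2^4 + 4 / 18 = 1319637.12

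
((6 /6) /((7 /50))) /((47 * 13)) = 0.01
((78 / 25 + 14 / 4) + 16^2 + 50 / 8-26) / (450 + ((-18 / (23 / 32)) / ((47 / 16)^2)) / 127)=156711600343 / 290347259400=0.54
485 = 485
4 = 4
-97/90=-1.08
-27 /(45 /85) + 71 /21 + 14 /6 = -45.29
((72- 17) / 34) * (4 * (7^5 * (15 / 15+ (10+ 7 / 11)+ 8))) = 36303120 / 17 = 2135477.65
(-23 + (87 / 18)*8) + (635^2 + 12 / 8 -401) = 2417047 / 6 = 402841.17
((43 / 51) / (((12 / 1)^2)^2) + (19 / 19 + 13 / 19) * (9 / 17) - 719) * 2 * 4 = -14429082575 / 2511648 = -5744.87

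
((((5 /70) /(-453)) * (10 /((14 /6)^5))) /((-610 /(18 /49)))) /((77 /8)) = 5832 /4088667814847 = 0.00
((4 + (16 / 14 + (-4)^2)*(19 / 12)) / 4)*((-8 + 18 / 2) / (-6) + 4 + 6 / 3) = 545 / 12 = 45.42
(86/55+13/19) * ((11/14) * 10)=2349/133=17.66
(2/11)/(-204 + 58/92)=-92/102905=-0.00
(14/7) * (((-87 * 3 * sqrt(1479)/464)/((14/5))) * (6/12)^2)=-45 * sqrt(1479)/448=-3.86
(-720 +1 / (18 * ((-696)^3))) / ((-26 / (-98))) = -214105981501489 / 78893927424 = -2713.85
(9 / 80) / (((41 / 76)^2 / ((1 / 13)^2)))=3249 / 1420445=0.00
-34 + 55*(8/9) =134/9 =14.89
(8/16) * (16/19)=8/19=0.42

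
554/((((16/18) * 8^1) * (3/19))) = 15789/32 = 493.41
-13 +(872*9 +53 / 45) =352628 / 45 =7836.18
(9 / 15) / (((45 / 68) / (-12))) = -272 / 25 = -10.88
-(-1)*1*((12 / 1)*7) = 84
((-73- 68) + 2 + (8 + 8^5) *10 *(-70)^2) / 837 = 535341287 / 279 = 1918785.97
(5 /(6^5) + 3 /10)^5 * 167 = 36442088989758433053983 /88844650093530316800000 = 0.41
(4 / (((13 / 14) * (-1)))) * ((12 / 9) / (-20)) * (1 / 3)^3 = 56 / 5265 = 0.01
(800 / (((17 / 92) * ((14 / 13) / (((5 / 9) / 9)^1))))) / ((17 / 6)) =4784000 / 54621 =87.59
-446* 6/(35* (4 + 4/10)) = -1338/77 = -17.38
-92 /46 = -2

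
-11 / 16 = -0.69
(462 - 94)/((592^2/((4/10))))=23/54760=0.00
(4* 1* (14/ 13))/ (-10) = -28/ 65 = -0.43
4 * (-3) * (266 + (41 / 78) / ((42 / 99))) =-291825 / 91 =-3206.87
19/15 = 1.27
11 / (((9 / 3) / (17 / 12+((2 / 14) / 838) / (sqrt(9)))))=5.19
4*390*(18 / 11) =28080 / 11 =2552.73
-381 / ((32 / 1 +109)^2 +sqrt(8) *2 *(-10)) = -7574661 / 395250961-15240 *sqrt(2) / 395250961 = -0.02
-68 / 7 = -9.71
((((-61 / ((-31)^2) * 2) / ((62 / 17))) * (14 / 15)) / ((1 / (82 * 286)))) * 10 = -680952272 / 89373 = -7619.22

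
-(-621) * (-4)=-2484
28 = 28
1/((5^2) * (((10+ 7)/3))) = 3/425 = 0.01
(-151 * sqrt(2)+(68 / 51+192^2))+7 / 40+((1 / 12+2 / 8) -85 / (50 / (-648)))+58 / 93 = 47080401 / 1240 -151 * sqrt(2) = 37754.52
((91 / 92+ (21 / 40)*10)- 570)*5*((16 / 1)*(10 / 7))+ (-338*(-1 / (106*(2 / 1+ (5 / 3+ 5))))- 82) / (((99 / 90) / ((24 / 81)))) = -163340266520 / 2534301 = -64451.80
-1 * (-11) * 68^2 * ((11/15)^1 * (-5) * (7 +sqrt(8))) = -1833014.76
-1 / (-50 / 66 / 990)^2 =-42693156 / 25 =-1707726.24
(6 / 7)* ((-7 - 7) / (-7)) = 12 / 7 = 1.71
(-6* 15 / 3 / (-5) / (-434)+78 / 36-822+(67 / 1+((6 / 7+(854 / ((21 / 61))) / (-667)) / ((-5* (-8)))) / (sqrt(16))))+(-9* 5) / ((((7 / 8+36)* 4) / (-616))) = -13783717329 / 24398860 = -564.93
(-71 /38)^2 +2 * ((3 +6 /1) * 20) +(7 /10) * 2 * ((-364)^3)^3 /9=-1133907652040956643455244227 /64980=-17450102370590283832798.46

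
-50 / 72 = -25 / 36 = -0.69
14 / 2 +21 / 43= 322 / 43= 7.49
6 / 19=0.32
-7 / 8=-0.88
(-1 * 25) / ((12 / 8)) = -50 / 3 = -16.67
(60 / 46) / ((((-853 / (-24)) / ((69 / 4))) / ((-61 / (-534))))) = 5490 / 75917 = 0.07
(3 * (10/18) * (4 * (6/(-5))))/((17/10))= -80/17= -4.71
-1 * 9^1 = -9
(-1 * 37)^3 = -50653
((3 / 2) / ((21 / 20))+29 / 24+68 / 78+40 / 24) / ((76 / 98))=79121 / 11856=6.67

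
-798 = -798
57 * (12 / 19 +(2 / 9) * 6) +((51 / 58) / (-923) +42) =8244185 / 53534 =154.00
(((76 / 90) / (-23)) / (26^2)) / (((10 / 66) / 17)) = -3553 / 583050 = -0.01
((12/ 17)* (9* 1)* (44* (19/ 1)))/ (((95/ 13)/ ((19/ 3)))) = 391248/ 85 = 4602.92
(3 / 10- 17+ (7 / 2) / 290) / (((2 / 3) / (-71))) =2061627 / 1160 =1777.26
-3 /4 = -0.75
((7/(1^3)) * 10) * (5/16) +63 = 679/8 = 84.88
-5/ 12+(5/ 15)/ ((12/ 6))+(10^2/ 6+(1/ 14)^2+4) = 3002/ 147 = 20.42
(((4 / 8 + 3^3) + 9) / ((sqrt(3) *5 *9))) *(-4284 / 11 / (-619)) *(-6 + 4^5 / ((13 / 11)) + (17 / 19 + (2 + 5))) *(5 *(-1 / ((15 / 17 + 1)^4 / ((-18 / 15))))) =38904551772667 *sqrt(3) / 551099760640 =122.27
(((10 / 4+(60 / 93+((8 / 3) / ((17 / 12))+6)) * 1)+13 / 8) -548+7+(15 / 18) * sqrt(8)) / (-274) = 2227513 / 1155184 -5 * sqrt(2) / 822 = 1.92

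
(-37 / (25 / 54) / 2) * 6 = -5994 / 25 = -239.76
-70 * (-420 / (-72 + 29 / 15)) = -441000 / 1051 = -419.60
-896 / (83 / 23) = -20608 / 83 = -248.29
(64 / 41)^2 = 4096 / 1681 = 2.44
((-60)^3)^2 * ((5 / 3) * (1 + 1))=155520000000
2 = 2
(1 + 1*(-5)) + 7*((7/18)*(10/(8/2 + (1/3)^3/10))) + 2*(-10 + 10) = 3026/1081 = 2.80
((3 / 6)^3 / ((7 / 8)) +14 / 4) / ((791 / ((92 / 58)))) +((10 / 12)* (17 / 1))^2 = 1160182153 / 5780628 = 200.70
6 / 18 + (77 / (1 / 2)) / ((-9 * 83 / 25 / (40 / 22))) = -6751 / 747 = -9.04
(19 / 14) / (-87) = -0.02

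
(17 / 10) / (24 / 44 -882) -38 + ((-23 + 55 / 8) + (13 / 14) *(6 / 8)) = -36264349 / 678720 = -53.43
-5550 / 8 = -2775 / 4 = -693.75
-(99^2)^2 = -96059601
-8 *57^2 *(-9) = 233928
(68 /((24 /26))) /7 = 221 /21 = 10.52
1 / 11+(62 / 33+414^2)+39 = 5657420 / 33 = 171436.97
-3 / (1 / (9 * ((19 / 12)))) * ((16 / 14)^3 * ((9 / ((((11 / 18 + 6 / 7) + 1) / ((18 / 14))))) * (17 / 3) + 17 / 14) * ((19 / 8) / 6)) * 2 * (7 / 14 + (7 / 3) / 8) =-829630345 / 746711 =-1111.05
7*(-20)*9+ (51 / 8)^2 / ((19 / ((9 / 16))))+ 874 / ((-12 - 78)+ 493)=-9852929309 / 7840768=-1256.63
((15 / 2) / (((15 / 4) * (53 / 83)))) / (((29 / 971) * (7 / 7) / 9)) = 1450674 / 1537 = 943.83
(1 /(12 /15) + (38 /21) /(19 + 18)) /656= 4037 /2038848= 0.00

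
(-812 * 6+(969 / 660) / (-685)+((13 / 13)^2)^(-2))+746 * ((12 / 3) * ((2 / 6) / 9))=-19369931821 / 4068900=-4760.48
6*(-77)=-462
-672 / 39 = -224 / 13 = -17.23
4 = 4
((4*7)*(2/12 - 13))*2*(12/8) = -1078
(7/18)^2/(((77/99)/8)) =1.56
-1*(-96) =96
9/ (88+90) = 9/ 178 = 0.05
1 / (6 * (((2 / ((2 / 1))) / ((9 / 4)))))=0.38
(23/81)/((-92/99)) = -11/36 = -0.31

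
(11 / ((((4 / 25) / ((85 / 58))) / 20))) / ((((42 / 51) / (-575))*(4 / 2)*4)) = -1142453125 / 6496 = -175870.25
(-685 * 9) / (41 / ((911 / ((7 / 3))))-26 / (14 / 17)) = 117942615 / 601984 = 195.92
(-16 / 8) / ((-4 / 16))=8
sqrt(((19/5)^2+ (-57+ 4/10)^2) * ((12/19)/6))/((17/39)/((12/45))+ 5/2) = 104 * sqrt(30571)/4085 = 4.45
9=9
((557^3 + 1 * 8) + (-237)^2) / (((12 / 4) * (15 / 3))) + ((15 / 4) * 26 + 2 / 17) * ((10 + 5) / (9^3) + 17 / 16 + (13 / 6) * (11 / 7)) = 10664370070331 / 925344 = 11524762.76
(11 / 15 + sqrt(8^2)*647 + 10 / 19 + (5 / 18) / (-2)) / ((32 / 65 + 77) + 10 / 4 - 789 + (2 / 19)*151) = -230174789 / 30815802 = -7.47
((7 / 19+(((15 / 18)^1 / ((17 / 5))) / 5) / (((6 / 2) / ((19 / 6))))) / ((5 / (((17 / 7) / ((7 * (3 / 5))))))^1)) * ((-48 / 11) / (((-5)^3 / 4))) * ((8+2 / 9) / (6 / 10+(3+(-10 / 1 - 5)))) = -17353888 / 3546202275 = -0.00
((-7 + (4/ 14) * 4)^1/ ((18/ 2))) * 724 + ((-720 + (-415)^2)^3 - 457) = 317812450511536900/ 63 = 5044642071611696.83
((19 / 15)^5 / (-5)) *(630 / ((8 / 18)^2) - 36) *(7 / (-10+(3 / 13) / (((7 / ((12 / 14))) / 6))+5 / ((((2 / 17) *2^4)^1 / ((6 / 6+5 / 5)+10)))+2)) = -1628827053217 / 2720671875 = -598.69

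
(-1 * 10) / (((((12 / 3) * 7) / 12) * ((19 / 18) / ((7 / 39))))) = -180 / 247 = -0.73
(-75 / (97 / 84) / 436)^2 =2480625 / 111788329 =0.02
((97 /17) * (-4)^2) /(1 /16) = 24832 /17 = 1460.71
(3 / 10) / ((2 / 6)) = 9 / 10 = 0.90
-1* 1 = -1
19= 19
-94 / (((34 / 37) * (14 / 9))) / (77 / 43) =-672993 / 18326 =-36.72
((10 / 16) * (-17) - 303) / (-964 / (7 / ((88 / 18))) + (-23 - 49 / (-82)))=6480747 / 14375372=0.45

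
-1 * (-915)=915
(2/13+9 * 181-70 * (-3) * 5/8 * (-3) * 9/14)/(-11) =-143107/1144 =-125.09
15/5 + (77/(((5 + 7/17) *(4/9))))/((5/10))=12333/184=67.03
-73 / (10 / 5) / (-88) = 73 / 176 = 0.41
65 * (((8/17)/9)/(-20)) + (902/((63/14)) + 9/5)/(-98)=-55819/24990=-2.23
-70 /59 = -1.19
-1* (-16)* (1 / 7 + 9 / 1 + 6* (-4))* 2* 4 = -13312 / 7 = -1901.71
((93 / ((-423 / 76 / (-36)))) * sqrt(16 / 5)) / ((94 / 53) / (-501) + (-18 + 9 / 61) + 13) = -91586182752 * sqrt(5) / 924187085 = -221.59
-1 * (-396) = 396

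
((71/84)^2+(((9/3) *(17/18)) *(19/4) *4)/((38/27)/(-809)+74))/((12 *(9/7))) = 1027813123/10997604576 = 0.09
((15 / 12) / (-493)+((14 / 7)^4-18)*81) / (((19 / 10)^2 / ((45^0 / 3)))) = -7986725 / 533919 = -14.96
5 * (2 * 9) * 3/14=135/7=19.29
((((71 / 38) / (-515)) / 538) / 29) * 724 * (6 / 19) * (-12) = 925272 / 1450322915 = 0.00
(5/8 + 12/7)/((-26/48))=-393/91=-4.32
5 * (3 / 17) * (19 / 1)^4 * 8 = 15638520 / 17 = 919912.94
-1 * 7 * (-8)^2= -448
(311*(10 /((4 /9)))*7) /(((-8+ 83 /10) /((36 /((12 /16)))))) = 7837200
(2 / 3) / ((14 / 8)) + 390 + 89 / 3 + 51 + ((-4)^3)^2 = 95908 / 21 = 4567.05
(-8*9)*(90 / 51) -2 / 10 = -10817 / 85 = -127.26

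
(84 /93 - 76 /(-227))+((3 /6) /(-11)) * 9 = 128331 /154814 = 0.83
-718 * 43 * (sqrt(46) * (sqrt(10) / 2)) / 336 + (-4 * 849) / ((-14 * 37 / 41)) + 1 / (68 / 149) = 4772615 / 17612-15437 * sqrt(115) / 168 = -714.39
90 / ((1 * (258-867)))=-30 / 203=-0.15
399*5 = 1995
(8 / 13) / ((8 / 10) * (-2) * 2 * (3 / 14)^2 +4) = 245 / 1534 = 0.16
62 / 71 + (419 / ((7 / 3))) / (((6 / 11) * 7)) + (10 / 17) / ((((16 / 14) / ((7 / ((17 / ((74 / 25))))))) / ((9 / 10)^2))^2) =8262910405755711 / 170923270000000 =48.34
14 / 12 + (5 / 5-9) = -6.83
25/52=0.48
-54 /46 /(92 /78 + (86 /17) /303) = -200889 /204700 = -0.98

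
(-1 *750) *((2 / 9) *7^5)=-2801166.67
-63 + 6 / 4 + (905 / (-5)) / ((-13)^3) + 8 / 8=-265475 / 4394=-60.42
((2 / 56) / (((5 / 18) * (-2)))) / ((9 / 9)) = -9 / 140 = -0.06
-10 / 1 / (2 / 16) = -80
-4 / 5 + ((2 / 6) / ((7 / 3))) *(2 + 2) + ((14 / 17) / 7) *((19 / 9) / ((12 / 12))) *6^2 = 8.71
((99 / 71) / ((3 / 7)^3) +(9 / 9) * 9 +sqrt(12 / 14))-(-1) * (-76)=-10498 / 213 +sqrt(42) / 7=-48.36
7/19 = 0.37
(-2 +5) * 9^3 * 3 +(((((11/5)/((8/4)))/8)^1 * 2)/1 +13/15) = 787457/120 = 6562.14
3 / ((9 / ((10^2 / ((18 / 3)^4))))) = 0.03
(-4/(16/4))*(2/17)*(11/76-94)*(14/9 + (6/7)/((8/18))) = 447341/11628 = 38.47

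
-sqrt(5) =-2.24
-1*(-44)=44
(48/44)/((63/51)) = 68/77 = 0.88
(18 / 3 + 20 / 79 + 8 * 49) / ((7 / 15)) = 853.40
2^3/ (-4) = -2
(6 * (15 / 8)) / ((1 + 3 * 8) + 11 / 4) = 15 / 37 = 0.41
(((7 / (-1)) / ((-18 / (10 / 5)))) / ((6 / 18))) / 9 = 7 / 27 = 0.26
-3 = -3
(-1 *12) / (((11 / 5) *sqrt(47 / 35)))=-60 *sqrt(1645) / 517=-4.71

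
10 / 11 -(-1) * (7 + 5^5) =34462 / 11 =3132.91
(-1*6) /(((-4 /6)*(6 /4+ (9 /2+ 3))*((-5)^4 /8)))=8 /625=0.01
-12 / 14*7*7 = -42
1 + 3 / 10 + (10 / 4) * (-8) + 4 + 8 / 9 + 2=-1063 / 90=-11.81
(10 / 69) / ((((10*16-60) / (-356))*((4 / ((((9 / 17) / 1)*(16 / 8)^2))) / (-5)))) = 534 / 391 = 1.37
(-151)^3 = -3442951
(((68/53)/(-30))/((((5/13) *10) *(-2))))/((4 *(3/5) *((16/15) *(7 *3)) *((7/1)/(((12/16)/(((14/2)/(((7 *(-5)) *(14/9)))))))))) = -221/2564352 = -0.00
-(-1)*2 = 2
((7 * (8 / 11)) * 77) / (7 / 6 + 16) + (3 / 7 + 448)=339781 / 721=471.26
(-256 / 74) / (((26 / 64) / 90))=-368640 / 481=-766.40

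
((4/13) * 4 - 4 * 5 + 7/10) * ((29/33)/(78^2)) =-2523/966680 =-0.00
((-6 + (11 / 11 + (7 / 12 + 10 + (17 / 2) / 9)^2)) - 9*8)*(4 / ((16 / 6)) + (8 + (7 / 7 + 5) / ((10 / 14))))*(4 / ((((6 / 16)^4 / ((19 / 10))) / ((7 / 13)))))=441449582336 / 2132325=207027.34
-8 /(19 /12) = -96 /19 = -5.05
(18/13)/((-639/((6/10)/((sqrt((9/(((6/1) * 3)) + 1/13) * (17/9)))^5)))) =-2808 * sqrt(6630)/218014375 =-0.00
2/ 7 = 0.29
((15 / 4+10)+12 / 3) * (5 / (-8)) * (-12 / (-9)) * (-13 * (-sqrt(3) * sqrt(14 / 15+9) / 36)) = -923 * sqrt(745) / 864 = -29.16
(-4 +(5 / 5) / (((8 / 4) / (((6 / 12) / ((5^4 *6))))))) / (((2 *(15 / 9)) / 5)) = -59999 / 10000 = -6.00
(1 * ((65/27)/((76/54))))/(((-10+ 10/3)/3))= -117/152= -0.77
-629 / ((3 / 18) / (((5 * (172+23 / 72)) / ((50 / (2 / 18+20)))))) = -1412524543 / 1080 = -1307893.10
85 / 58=1.47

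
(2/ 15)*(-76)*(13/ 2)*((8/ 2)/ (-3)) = 87.82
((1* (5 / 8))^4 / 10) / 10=25 / 16384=0.00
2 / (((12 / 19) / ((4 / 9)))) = 38 / 27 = 1.41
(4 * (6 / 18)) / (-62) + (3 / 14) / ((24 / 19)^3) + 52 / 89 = 119089613 / 177988608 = 0.67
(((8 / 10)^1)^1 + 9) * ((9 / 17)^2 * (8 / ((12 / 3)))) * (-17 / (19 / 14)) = -111132 / 1615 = -68.81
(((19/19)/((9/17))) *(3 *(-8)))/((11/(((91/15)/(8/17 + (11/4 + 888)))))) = -0.03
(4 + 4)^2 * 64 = 4096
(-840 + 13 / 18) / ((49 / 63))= -15107 / 14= -1079.07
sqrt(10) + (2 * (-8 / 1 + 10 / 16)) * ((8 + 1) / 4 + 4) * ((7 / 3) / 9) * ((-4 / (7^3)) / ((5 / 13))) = 3.89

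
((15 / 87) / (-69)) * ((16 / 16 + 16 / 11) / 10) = -9 / 14674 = -0.00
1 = 1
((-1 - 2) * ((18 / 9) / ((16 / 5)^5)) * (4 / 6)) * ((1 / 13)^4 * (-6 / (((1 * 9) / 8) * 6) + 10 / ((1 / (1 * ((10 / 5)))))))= -134375 / 16845963264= -0.00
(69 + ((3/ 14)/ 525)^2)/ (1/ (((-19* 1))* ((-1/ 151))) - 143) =-7869277519/ 15402415000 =-0.51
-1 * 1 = -1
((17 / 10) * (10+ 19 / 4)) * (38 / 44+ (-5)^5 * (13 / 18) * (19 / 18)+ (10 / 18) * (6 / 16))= -17024529827 / 285120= -59710.05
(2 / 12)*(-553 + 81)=-78.67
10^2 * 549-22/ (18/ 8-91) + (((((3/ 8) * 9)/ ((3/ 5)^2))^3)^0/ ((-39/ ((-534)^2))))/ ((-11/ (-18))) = 2179628804/ 50765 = 42935.66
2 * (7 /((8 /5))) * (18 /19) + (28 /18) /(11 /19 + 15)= 8.39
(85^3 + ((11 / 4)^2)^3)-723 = 2514266153 / 4096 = 613834.51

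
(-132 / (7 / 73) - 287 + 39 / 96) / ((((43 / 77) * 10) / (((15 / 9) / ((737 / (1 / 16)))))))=-124183 / 2950144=-0.04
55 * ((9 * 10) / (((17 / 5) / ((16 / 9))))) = 44000 / 17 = 2588.24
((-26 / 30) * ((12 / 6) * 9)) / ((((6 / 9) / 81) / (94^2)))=-83738772 / 5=-16747754.40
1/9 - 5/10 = -0.39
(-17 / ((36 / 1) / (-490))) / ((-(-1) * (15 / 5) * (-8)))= -4165 / 432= -9.64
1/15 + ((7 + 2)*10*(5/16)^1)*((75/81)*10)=15629/60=260.48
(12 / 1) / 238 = 6 / 119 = 0.05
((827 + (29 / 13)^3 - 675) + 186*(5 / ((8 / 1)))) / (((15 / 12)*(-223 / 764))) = -1875571868 / 2449655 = -765.65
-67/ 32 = -2.09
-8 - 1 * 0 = -8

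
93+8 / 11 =1031 / 11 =93.73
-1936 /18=-968 /9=-107.56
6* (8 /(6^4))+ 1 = 1.04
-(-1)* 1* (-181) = -181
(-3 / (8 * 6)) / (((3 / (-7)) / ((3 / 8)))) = 7 / 128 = 0.05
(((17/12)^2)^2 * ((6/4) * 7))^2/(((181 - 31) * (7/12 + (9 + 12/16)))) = 341812114609/296209612800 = 1.15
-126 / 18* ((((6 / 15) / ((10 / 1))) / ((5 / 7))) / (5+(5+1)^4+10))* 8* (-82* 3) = 32144 / 54625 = 0.59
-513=-513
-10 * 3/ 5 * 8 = -48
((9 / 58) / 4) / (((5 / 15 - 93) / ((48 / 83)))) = -81 / 334573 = -0.00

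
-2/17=-0.12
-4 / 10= -2 / 5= -0.40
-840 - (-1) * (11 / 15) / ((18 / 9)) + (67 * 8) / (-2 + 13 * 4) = -124337 / 150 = -828.91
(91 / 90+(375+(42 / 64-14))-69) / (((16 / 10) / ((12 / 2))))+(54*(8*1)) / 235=99542923 / 90240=1103.09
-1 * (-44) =44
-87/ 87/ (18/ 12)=-2/ 3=-0.67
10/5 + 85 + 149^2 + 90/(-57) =423442/19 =22286.42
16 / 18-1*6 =-46 / 9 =-5.11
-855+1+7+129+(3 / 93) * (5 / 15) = -66773 / 93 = -717.99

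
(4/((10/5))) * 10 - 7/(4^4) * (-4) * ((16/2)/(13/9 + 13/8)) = 4483/221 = 20.29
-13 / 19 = -0.68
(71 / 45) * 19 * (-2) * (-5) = 2698 / 9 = 299.78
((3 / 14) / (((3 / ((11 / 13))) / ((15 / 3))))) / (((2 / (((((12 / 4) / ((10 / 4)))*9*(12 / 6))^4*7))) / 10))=748268928 / 325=2302365.93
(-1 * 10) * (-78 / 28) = 195 / 7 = 27.86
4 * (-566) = -2264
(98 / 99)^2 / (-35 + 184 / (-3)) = -9604 / 944163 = -0.01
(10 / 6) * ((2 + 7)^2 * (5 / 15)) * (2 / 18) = 5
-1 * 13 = -13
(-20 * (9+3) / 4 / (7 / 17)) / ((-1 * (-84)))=-85 / 49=-1.73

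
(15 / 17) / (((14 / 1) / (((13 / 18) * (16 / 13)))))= 20 / 357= 0.06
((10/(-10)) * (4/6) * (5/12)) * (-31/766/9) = 155/124092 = 0.00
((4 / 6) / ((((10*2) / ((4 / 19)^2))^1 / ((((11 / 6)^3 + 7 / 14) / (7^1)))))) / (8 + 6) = 1439 / 14328090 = 0.00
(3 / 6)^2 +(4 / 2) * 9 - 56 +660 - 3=2477 / 4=619.25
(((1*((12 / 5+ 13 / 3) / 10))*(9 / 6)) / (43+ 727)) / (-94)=-0.00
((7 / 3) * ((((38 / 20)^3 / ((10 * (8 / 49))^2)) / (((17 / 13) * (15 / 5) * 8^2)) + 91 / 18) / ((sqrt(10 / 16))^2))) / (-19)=-2222275089307 / 2232576000000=-1.00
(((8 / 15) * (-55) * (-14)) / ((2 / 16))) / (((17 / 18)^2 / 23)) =24482304 / 289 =84713.85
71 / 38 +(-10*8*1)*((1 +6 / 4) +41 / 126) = -224.16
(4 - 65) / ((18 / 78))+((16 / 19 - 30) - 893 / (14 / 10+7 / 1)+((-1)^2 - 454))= -226845 / 266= -852.80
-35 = -35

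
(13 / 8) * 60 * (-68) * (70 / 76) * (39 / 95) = -904995 / 361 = -2506.91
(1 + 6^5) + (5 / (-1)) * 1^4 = 7772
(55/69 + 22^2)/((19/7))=234157/1311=178.61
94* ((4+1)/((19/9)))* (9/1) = 38070/19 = 2003.68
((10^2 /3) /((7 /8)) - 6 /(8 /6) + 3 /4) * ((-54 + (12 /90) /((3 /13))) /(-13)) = 346777 /2457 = 141.14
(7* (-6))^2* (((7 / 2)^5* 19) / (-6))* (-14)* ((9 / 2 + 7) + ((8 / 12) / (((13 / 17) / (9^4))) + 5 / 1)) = 49008100973265 / 208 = 235615870063.77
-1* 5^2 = -25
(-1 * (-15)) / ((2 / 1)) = 15 / 2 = 7.50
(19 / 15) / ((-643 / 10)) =-38 / 1929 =-0.02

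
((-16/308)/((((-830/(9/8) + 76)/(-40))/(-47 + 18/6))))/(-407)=-1440/4242161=-0.00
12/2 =6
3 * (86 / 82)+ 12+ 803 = 33544 / 41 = 818.15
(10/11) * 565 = 5650/11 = 513.64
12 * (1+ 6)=84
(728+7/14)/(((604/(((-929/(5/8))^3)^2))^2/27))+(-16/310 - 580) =1082189817504970650063078487525061453451557759170012/172566162109375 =6271158866122679654200749000000000000.00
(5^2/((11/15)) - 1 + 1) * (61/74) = 22875/814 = 28.10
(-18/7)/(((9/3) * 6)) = -1/7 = -0.14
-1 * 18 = -18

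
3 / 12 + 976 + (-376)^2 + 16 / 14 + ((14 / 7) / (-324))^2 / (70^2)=18306019966501 / 128595600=142353.39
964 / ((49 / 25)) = 24100 / 49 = 491.84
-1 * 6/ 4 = -3/ 2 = -1.50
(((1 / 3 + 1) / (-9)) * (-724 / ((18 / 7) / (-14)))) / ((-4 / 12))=141904 / 81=1751.90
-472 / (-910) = 236 / 455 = 0.52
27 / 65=0.42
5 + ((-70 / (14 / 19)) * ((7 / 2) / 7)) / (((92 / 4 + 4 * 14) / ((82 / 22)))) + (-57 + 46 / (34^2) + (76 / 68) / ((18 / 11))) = -241931431 / 4520538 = -53.52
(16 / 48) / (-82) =-1 / 246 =-0.00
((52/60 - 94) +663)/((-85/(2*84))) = -478688/425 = -1126.32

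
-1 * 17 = -17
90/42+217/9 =1654/63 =26.25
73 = 73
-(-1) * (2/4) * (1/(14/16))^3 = 256/343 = 0.75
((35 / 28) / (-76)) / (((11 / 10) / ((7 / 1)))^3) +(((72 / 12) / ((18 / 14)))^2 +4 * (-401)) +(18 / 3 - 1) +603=-445397279 / 455202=-978.46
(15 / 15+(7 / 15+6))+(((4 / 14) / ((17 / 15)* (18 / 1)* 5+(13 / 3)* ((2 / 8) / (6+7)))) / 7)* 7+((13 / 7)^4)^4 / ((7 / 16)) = 798630252939709890248 / 17447288549040525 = 45773.89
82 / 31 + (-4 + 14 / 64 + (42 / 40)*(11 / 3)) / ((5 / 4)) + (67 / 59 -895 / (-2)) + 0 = 165098619 / 365800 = 451.34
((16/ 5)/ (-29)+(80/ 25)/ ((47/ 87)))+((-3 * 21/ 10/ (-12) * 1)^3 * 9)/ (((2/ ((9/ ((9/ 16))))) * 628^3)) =15698911457015887/ 2700628049408000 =5.81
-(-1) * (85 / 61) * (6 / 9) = 170 / 183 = 0.93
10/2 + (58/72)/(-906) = 163051/32616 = 5.00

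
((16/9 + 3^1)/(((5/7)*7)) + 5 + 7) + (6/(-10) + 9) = 961/45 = 21.36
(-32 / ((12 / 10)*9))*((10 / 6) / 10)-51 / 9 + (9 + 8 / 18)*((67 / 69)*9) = 142288 / 1863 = 76.38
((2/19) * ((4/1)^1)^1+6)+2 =8.42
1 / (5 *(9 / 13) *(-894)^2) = 13 / 35965620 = 0.00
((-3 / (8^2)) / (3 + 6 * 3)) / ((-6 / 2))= 0.00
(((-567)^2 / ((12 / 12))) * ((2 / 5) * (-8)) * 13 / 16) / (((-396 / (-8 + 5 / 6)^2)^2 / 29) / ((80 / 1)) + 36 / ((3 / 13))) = -138121102279251 / 25781993572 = -5357.27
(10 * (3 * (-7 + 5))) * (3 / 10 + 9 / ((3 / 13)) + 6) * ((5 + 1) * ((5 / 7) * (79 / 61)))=-15085.85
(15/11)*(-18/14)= -135/77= -1.75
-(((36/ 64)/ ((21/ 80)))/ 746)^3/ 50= -135/ 284800402096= -0.00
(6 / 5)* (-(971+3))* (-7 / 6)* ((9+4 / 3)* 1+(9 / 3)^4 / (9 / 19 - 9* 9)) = 16216613 / 1275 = 12718.91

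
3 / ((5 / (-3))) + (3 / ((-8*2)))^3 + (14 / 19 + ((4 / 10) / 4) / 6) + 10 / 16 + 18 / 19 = 606193 / 1167360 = 0.52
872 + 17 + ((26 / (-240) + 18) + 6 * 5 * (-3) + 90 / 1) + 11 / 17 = 1851379 / 2040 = 907.54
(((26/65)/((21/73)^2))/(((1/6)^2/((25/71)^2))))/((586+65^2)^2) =5329000/5717201398489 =0.00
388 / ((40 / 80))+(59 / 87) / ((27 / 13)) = 1823591 / 2349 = 776.33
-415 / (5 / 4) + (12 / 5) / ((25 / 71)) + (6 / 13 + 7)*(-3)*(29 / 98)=-52840427 / 159250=-331.81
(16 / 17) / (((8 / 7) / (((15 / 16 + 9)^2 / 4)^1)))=20.33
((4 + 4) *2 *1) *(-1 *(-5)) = 80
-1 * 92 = -92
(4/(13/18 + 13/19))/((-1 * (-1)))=1368/481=2.84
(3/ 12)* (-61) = -61/ 4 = -15.25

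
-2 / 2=-1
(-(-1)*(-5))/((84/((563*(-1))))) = 2815/84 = 33.51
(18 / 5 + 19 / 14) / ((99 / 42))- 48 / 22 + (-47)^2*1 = 364472 / 165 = 2208.92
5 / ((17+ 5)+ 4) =0.19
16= 16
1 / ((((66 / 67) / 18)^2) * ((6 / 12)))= 80802 / 121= 667.79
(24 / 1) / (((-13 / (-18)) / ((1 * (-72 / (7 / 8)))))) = -248832 / 91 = -2734.42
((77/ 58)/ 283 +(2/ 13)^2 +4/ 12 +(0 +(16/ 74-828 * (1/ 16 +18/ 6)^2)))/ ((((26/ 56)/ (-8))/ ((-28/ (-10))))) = 3749042657010679/ 10007082345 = 374638.93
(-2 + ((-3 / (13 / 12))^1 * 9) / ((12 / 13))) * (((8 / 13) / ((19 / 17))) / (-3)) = 3944 / 741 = 5.32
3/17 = 0.18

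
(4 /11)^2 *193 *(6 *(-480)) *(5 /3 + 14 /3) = -56325120 /121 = -465496.86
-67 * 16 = -1072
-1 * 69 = -69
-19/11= -1.73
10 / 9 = 1.11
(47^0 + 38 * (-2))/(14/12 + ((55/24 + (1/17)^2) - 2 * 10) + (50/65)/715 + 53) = -967051800/470153113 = -2.06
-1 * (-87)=87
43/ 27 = 1.59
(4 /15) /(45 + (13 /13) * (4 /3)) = 4 /695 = 0.01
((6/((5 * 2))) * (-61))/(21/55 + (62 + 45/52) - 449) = 34892/367751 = 0.09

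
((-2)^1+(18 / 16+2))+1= 17 / 8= 2.12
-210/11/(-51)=0.37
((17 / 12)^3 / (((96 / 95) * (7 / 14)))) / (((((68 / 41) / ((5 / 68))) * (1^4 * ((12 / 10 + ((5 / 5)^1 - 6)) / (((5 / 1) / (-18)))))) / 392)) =21345625 / 2985984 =7.15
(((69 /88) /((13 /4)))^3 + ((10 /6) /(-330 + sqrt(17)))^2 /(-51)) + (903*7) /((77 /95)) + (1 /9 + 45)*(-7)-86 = 941627387924487489013975 /127300743879055831656-5500*sqrt(17) /1813892676417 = 7396.87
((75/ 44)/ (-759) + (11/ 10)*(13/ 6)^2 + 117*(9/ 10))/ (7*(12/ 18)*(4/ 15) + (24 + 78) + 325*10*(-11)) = -110669311/ 35713771456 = -0.00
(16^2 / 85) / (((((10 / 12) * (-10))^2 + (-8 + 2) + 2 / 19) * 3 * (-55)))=-0.00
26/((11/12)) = 312/11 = 28.36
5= 5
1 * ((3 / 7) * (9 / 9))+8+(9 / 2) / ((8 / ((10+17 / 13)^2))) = 1520903 / 18928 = 80.35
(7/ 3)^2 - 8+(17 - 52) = -338/ 9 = -37.56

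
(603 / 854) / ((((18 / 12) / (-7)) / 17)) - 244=-18301 / 61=-300.02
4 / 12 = 1 / 3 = 0.33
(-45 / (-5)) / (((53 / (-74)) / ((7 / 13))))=-4662 / 689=-6.77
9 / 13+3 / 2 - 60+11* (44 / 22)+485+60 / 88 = 64332 / 143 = 449.87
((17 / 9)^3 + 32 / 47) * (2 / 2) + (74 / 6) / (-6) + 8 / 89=33266299 / 6098814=5.45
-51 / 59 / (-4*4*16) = 51 / 15104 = 0.00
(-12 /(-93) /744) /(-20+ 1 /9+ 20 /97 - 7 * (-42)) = 291 /460278638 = 0.00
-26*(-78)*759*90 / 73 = 138532680 / 73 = 1897707.95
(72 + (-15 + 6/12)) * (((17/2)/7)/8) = 1955/224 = 8.73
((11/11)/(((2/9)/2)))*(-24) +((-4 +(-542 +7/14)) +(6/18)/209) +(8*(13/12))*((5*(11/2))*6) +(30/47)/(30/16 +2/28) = 4296722743/6424242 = 668.83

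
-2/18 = -1/9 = -0.11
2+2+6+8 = 18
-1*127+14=-113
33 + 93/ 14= 555/ 14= 39.64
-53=-53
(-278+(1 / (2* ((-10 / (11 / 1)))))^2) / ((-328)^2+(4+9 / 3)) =-111079 / 43036400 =-0.00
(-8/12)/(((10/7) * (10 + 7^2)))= -0.01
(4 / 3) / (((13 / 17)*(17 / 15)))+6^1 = 98 / 13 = 7.54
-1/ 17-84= -1429/ 17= -84.06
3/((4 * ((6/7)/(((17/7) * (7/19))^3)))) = 34391/54872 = 0.63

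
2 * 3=6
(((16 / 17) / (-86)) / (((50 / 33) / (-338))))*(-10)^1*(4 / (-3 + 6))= -118976 / 3655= -32.55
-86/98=-43/49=-0.88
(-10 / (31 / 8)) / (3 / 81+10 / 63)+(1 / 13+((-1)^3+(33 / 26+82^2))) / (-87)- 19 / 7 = -1692440003 / 18161598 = -93.19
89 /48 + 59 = 60.85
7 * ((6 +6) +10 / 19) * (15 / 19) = 24990 / 361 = 69.22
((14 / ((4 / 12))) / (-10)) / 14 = -3 / 10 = -0.30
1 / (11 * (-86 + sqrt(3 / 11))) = -86 / 81353 - sqrt(33) / 894883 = -0.00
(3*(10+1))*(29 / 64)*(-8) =-957 / 8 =-119.62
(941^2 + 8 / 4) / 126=98387 / 14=7027.64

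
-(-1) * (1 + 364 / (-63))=-43 / 9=-4.78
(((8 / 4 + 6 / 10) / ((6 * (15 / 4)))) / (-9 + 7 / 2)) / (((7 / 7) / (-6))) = 104 / 825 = 0.13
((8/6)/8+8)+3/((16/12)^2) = 473/48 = 9.85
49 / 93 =0.53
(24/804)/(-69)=-0.00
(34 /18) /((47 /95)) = 1615 /423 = 3.82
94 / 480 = 47 / 240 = 0.20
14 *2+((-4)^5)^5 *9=-10133099161583588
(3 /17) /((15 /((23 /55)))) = 23 /4675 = 0.00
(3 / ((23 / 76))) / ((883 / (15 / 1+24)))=8892 / 20309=0.44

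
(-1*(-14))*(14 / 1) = 196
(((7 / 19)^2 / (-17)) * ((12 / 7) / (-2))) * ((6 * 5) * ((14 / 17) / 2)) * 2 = 17640 / 104329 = 0.17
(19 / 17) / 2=19 / 34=0.56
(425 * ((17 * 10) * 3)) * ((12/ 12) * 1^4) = 216750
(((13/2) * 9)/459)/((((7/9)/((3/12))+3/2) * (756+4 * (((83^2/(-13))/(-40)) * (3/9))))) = 15210/425739619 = 0.00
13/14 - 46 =-631/14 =-45.07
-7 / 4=-1.75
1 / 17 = 0.06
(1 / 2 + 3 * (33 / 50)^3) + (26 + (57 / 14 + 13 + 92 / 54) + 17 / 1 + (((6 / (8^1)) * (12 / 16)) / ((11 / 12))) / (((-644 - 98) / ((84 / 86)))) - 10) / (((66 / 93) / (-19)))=-1127694564274358 / 814350796875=-1384.78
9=9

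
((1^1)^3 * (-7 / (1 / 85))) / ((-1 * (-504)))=-85 / 72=-1.18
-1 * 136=-136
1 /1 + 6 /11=17 /11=1.55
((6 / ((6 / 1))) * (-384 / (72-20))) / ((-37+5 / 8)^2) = -2048 / 366951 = -0.01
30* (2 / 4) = 15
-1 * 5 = -5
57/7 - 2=43/7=6.14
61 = 61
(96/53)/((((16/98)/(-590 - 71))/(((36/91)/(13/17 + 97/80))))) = -1467.28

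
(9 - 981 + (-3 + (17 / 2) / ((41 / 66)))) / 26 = -19707 / 533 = -36.97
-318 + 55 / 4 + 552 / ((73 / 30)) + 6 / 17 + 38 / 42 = -7937449 / 104244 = -76.14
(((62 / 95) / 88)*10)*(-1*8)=-124 / 209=-0.59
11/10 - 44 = -42.90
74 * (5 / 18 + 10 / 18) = 185 / 3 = 61.67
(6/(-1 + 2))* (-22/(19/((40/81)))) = -3.43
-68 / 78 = -34 / 39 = -0.87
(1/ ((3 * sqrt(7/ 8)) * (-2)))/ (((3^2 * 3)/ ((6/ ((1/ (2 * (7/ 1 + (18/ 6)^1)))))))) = -40 * sqrt(14)/ 189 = -0.79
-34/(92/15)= -5.54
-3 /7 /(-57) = 1 /133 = 0.01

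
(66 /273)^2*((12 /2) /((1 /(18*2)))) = 104544 /8281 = 12.62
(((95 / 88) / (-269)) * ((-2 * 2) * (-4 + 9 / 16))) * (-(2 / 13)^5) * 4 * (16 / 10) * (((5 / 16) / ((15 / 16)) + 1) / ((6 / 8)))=48640 / 898900353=0.00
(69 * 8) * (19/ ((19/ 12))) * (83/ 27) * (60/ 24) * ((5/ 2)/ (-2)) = -190900/ 3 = -63633.33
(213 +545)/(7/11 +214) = 8338/2361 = 3.53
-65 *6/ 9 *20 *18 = -15600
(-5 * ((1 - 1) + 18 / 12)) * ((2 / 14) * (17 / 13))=-255 / 182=-1.40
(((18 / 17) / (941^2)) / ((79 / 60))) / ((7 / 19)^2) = 389880 / 58270848167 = 0.00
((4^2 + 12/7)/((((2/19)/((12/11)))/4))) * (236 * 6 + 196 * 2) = 102231552/77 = 1327682.49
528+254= 782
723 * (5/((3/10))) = 12050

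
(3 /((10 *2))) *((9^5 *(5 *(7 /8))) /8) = 1240029 /256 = 4843.86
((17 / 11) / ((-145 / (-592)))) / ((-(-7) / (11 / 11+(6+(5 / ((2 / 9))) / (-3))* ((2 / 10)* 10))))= -20128 / 11165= -1.80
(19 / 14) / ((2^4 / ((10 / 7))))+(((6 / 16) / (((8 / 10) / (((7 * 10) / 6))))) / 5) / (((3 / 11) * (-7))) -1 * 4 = -4.45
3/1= 3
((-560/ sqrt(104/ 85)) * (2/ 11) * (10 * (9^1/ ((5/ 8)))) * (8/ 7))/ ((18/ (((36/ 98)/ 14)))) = -23040 * sqrt(2210)/ 49049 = -22.08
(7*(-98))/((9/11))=-7546/9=-838.44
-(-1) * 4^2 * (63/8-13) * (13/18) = -533/9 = -59.22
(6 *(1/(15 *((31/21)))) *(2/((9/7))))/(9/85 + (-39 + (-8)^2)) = 1666/99231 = 0.02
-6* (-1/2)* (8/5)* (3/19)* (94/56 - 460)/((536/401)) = -46314297/178220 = -259.87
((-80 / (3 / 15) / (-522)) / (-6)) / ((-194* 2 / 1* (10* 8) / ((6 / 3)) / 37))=185 / 607608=0.00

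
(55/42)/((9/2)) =55/189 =0.29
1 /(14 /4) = 2 /7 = 0.29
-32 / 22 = -1.45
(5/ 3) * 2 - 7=-11/ 3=-3.67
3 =3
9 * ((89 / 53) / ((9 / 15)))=1335 / 53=25.19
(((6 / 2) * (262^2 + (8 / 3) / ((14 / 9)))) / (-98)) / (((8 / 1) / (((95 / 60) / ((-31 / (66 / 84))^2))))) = -138089435 / 516848864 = -0.27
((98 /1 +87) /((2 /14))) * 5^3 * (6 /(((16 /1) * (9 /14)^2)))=7931875 /54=146886.57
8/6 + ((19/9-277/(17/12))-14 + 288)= 12533/153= 81.92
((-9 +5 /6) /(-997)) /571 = 49 /3415722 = 0.00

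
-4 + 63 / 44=-113 / 44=-2.57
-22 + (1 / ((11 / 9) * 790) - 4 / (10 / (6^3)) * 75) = -56502371 / 8690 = -6502.00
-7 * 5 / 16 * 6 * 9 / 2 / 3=-315 / 16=-19.69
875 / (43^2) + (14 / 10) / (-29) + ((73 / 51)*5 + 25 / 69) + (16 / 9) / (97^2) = 70521991205152 / 8877029206455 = 7.94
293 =293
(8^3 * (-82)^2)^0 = 1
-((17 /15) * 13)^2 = -48841 /225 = -217.07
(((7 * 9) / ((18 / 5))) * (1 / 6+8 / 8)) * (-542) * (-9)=199185 / 2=99592.50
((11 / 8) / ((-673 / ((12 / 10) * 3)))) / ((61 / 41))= -4059 / 821060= -0.00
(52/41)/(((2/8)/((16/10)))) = 1664/205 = 8.12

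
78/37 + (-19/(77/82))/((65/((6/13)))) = 4729194/2407405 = 1.96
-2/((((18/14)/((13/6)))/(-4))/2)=728/27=26.96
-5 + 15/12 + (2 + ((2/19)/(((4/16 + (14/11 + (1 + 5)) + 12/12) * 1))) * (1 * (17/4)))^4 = 14.00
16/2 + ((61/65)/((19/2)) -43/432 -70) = -33078641/533520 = -62.00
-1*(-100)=100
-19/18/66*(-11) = 19/108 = 0.18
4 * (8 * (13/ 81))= 416/ 81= 5.14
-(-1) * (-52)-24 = -76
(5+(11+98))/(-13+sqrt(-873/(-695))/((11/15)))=-12462879/1401563 - 5643 * sqrt(67415)/1401563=-9.94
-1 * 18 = -18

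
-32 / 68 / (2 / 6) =-24 / 17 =-1.41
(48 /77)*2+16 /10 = 1096 /385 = 2.85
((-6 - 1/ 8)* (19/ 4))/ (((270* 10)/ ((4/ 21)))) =-133/ 64800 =-0.00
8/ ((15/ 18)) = 48/ 5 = 9.60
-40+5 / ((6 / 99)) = 85 / 2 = 42.50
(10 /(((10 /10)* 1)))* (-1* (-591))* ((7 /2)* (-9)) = -186165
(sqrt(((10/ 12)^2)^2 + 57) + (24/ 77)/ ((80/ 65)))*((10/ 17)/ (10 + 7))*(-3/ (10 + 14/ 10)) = -25*sqrt(74497)/ 98838 - 975/ 422807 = -0.07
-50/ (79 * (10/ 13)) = -65/ 79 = -0.82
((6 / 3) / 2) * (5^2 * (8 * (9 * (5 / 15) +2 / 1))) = 1000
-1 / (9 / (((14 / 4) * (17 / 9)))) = -119 / 162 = -0.73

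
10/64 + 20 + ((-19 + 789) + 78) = 27781/32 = 868.16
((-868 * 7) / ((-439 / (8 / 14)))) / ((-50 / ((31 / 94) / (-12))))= 6727 / 1547475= 0.00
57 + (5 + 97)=159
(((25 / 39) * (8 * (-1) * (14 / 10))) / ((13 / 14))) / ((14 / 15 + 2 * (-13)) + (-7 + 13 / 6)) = 39200 / 151593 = 0.26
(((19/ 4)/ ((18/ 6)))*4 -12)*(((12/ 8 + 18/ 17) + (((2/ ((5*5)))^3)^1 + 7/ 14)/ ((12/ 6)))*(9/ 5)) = -8953941/ 312500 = -28.65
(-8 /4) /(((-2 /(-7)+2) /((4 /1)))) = -7 /2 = -3.50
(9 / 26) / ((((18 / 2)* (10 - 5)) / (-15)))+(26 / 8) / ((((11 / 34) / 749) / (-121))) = -910409.62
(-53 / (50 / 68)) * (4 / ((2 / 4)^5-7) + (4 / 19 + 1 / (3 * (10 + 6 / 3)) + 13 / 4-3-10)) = 138608939 / 190665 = 726.98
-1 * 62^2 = -3844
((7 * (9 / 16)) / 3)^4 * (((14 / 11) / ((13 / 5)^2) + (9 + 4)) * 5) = 23840453385 / 121831424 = 195.68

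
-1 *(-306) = 306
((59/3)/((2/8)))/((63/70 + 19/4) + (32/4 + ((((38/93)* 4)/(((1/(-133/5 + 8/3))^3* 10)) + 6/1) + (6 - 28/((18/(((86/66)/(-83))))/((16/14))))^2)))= -3704772413430000/102884887267268861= -0.04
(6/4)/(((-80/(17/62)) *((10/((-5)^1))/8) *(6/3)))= 51/4960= 0.01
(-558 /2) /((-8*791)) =279 /6328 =0.04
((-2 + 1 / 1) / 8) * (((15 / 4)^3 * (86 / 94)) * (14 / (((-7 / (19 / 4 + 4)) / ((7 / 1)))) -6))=37297125 / 48128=774.96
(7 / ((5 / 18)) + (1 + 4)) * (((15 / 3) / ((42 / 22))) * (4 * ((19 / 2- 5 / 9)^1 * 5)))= 382030 / 27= 14149.26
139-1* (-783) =922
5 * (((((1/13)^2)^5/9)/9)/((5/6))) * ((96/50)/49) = 32/1519889872635225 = 0.00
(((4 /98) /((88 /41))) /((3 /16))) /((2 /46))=3772 /1617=2.33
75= 75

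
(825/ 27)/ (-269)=-275/ 2421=-0.11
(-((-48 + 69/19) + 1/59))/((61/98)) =4872364/68381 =71.25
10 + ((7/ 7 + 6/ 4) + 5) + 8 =51/ 2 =25.50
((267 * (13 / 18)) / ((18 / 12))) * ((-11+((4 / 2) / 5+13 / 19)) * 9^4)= -8363502.38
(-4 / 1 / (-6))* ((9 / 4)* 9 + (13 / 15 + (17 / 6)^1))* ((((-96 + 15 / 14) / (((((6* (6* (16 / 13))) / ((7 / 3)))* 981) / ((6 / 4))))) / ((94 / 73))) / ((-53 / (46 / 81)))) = 4631623919 / 4560476567040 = 0.00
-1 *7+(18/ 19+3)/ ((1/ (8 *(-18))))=-575.42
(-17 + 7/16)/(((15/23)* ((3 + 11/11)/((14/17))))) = -8533/1632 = -5.23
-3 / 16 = -0.19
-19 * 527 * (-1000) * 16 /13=160208000 /13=12323692.31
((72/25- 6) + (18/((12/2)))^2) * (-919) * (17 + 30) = -6349371/25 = -253974.84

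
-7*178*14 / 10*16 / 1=-139552 / 5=-27910.40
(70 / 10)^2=49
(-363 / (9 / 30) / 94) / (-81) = 605 / 3807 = 0.16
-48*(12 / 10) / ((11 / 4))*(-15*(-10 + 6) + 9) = -79488 / 55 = -1445.24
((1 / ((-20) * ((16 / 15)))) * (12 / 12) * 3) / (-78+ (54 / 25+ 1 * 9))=75 / 35648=0.00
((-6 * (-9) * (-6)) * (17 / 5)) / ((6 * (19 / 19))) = -918 / 5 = -183.60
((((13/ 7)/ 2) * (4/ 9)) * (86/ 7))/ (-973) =-2236/ 429093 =-0.01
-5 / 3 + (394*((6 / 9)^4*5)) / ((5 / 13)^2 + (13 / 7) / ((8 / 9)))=295446925 / 1715013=172.27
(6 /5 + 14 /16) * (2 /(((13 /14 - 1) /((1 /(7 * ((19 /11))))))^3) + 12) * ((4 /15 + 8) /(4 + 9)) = 78491938 /6687525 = 11.74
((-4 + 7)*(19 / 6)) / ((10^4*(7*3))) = 19 / 420000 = 0.00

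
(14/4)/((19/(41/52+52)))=19215/1976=9.72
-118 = -118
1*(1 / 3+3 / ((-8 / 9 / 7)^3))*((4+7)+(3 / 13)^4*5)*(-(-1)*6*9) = -398119501539 / 456976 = -871204.40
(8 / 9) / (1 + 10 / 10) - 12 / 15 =-16 / 45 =-0.36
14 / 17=0.82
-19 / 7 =-2.71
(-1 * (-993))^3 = 979146657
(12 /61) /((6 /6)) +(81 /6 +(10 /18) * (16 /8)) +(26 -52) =-12289 /1098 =-11.19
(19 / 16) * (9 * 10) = 855 / 8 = 106.88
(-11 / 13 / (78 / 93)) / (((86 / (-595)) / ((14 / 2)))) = 1420265 / 29068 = 48.86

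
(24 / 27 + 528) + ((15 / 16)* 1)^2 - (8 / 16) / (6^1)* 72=1206761 / 2304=523.77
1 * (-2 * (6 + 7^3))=-698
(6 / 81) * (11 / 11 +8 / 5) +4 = 566 / 135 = 4.19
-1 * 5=-5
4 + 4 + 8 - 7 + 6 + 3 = 18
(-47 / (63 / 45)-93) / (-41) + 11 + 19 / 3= 20.42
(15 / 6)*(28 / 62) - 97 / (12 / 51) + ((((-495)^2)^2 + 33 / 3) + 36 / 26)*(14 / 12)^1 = 338730166107943 / 4836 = 70043458665.83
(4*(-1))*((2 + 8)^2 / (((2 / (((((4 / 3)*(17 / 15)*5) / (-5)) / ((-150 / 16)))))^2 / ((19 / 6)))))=-8.23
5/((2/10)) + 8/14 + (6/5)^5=613807/21875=28.06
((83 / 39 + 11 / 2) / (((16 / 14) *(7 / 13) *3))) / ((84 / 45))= 425 / 192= 2.21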